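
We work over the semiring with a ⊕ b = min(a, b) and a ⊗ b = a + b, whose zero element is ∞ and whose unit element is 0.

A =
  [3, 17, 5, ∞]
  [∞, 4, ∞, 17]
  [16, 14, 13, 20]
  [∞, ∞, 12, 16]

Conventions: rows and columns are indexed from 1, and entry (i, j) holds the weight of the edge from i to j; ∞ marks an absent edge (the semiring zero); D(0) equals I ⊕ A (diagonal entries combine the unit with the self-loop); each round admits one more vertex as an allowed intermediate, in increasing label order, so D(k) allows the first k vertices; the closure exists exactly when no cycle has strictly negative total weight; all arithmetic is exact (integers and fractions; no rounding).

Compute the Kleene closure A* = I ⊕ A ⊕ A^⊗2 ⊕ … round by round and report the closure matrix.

D(0):
  [0, 17, 5, ∞]
  [∞, 0, ∞, 17]
  [16, 14, 0, 20]
  [∞, ∞, 12, 0]
D(1):
  [0, 17, 5, ∞]
  [∞, 0, ∞, 17]
  [16, 14, 0, 20]
  [∞, ∞, 12, 0]
D(2):
  [0, 17, 5, 34]
  [∞, 0, ∞, 17]
  [16, 14, 0, 20]
  [∞, ∞, 12, 0]
D(3):
  [0, 17, 5, 25]
  [∞, 0, ∞, 17]
  [16, 14, 0, 20]
  [28, 26, 12, 0]
D(4):
  [0, 17, 5, 25]
  [45, 0, 29, 17]
  [16, 14, 0, 20]
  [28, 26, 12, 0]
Answer: A* = [[0, 17, 5, 25], [45, 0, 29, 17], [16, 14, 0, 20], [28, 26, 12, 0]]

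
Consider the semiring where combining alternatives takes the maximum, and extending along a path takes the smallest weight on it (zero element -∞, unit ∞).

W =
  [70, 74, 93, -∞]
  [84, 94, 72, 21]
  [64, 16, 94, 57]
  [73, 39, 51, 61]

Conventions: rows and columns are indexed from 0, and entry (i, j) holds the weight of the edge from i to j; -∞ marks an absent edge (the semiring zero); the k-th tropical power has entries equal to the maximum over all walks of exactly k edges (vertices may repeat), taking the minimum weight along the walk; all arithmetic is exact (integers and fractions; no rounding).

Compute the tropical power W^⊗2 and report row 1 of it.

W^⊗2:
  [74, 74, 93, 57]
  [84, 94, 84, 57]
  [64, 64, 94, 57]
  [70, 73, 73, 61]
Answer: row 1 of W^⊗2 = [84, 94, 84, 57]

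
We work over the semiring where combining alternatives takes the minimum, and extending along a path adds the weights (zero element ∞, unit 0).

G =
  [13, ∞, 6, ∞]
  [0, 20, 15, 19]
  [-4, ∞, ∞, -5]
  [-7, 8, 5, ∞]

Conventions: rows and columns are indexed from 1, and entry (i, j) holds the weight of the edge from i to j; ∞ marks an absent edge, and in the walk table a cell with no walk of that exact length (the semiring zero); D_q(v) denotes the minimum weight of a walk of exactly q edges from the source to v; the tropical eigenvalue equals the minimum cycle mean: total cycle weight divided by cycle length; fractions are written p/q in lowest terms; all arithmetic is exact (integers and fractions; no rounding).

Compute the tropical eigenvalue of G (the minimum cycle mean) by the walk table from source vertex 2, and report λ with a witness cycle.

q=0: [∞, 0, ∞, ∞]
q=1: [0, 20, 15, 19]
q=2: [11, 27, 6, 10]
q=3: [2, 18, 15, 1]
q=4: [-6, 9, 6, 10]
Optimal cycle mean attained by: cycle 1->3->4->1, total 6 + (-5) + (-7), length 3.
Answer: λ = -2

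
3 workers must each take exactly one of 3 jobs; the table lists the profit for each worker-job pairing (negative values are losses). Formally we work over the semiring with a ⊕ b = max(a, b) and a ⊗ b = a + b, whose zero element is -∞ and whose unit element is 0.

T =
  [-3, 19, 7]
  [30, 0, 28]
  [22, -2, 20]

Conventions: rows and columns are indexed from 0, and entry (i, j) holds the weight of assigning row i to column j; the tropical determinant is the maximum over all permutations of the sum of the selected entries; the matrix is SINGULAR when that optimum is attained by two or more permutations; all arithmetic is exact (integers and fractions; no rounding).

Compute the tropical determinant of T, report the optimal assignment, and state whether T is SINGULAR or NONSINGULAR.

σ = (0, 1, 2): (-3) + 0 + 20 = 17
σ = (0, 2, 1): (-3) + 28 + (-2) = 23
σ = (1, 0, 2): 19 + 30 + 20 = 69
σ = (1, 2, 0): 19 + 28 + 22 = 69
σ = (2, 0, 1): 7 + 30 + (-2) = 35
σ = (2, 1, 0): 7 + 0 + 22 = 29
Optimal value attained by: σ = (1, 0, 2).
Answer: det⊕(T) = 69; verdict: SINGULAR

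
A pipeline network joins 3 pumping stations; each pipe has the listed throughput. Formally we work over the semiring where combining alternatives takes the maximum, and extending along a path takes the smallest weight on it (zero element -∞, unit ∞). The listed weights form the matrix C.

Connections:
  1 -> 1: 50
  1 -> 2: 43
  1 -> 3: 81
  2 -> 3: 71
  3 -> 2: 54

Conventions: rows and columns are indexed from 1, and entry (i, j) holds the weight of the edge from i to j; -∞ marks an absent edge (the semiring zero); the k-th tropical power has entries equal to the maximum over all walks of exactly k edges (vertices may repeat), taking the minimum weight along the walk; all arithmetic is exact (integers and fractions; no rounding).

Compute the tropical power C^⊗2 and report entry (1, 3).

C^⊗2:
  [50, 54, 50]
  [-∞, 54, -∞]
  [-∞, -∞, 54]
Key observation: the optimum is the walk 1->1->3, with weight 50 min 81 = 50.
Optimal value attained by: walk 1->1->3.
Answer: (C^⊗2)[1][3] = 50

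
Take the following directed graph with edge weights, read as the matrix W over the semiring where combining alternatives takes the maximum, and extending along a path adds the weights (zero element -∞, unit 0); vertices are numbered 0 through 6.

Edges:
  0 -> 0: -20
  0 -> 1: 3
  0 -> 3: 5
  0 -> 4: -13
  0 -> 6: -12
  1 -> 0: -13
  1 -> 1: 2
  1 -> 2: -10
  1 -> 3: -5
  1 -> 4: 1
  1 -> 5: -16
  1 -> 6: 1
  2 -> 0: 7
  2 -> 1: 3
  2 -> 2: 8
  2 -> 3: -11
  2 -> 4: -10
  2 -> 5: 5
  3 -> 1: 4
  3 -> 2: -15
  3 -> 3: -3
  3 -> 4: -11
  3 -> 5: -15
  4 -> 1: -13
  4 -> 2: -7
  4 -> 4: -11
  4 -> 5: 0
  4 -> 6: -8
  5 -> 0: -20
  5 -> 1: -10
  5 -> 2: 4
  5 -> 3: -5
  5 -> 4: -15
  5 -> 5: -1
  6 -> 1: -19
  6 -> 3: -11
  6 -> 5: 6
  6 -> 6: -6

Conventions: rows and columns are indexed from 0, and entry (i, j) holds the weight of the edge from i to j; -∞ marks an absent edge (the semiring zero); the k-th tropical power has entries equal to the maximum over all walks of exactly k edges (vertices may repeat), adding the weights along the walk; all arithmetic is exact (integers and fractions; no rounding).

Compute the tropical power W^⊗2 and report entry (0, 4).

W^⊗2:
  [-10, 9, -7, 2, 4, -6, 4]
  [-3, 4, -2, -3, 3, 7, 3]
  [15, 11, 16, 12, 4, 13, 4]
  [-8, 6, -6, -1, 5, -10, 5]
  [0, -4, 4, -5, -12, -1, -12]
  [11, 7, 12, -6, -6, 9, -9]
  [-14, -4, 10, 1, -9, 5, -12]
Key observation: the optimum is the walk 0->1->4, with weight 3 + 1 = 4.
Optimal value attained by: walk 0->1->4.
Answer: (W^⊗2)[0][4] = 4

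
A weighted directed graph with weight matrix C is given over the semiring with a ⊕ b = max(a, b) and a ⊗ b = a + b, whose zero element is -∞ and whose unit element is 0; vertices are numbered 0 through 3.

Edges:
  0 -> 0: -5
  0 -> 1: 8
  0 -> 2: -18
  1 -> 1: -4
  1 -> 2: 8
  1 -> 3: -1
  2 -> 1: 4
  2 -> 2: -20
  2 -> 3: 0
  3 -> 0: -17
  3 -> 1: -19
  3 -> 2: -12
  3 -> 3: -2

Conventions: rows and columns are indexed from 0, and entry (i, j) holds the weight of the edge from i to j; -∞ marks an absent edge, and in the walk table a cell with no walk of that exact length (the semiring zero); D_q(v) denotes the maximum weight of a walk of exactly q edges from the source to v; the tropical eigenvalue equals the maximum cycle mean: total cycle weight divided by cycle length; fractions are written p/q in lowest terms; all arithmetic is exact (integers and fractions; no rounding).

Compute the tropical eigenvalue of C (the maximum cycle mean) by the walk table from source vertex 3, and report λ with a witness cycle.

q=0: [-∞, -∞, -∞, 0]
q=1: [-17, -19, -12, -2]
q=2: [-19, -8, -11, -4]
q=3: [-21, -7, 0, -6]
q=4: [-23, 4, 1, 0]
Optimal cycle mean attained by: cycle 1->2->1, total 8 + 4, length 2.
Answer: λ = 6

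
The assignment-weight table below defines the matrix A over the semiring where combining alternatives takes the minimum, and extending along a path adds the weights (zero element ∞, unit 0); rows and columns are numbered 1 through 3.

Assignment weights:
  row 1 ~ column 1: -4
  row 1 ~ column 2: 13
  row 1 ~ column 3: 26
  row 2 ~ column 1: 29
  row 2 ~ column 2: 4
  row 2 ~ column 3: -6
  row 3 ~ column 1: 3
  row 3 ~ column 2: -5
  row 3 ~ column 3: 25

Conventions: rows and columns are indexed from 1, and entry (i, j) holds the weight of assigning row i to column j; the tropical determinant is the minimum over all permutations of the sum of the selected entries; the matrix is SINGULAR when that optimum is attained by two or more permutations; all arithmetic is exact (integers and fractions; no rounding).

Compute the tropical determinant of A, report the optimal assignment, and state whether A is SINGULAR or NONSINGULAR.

σ = (1, 2, 3): (-4) + 4 + 25 = 25
σ = (1, 3, 2): (-4) + (-6) + (-5) = -15
σ = (2, 1, 3): 13 + 29 + 25 = 67
σ = (2, 3, 1): 13 + (-6) + 3 = 10
σ = (3, 1, 2): 26 + 29 + (-5) = 50
σ = (3, 2, 1): 26 + 4 + 3 = 33
Optimal value attained by: σ = (1, 3, 2).
Answer: det⊕(A) = -15; verdict: NONSINGULAR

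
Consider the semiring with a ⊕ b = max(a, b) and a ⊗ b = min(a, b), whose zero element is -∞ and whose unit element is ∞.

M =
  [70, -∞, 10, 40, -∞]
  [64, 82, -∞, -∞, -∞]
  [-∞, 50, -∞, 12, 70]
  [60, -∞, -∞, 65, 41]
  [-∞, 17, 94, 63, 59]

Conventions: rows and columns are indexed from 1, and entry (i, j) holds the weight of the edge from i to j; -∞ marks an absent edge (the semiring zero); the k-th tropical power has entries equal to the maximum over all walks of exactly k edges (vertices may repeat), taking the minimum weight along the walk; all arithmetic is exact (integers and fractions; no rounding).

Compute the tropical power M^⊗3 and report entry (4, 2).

M^⊗2:
  [70, 10, 10, 40, 40]
  [64, 82, 10, 40, -∞]
  [50, 50, 70, 63, 59]
  [60, 17, 41, 65, 41]
  [60, 50, 59, 63, 70]
M^⊗3:
  [70, 17, 40, 40, 40]
  [64, 82, 10, 40, 40]
  [60, 50, 59, 63, 70]
  [60, 41, 41, 65, 41]
  [60, 50, 70, 63, 59]
Key observation: the optimum is the walk 4->5->3->2, with weight 41 min 94 min 50 = 41.
Optimal value attained by: walk 4->5->3->2.
Answer: (M^⊗3)[4][2] = 41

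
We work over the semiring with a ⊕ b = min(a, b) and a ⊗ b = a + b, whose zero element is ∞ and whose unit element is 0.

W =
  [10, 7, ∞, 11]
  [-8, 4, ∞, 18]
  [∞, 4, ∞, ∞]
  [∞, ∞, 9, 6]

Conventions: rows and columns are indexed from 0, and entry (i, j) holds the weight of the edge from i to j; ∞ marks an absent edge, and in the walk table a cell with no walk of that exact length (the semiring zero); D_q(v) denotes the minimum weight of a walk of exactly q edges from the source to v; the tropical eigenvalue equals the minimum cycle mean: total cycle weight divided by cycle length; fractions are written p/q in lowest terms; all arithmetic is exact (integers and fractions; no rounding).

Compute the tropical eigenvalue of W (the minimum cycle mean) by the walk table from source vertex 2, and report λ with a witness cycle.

q=0: [∞, ∞, 0, ∞]
q=1: [∞, 4, ∞, ∞]
q=2: [-4, 8, ∞, 22]
q=3: [0, 3, 31, 7]
q=4: [-5, 7, 16, 11]
Optimal cycle mean attained by: cycle 0->1->0, total 7 + (-8), length 2.
Answer: λ = -1/2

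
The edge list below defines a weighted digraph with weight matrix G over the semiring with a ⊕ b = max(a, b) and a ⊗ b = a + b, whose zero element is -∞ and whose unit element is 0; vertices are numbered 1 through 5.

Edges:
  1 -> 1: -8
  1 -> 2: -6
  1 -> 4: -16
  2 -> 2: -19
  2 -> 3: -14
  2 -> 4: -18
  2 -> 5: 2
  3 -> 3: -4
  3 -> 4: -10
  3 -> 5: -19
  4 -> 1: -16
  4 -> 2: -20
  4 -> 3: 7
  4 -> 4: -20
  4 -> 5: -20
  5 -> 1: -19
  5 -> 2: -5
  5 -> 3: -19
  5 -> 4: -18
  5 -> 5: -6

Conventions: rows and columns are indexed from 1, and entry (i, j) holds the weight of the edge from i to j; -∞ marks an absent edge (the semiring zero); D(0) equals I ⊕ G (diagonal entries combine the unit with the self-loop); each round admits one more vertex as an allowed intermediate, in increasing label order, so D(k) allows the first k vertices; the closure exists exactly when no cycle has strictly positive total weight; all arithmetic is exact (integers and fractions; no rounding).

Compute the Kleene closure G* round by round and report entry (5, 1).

D(0):
  [0, -6, -∞, -16, -∞]
  [-∞, 0, -14, -18, 2]
  [-∞, -∞, 0, -10, -19]
  [-16, -20, 7, 0, -20]
  [-19, -5, -19, -18, 0]
D(1):
  [0, -6, -∞, -16, -∞]
  [-∞, 0, -14, -18, 2]
  [-∞, -∞, 0, -10, -19]
  [-16, -20, 7, 0, -20]
  [-19, -5, -19, -18, 0]
D(2):
  [0, -6, -20, -16, -4]
  [-∞, 0, -14, -18, 2]
  [-∞, -∞, 0, -10, -19]
  [-16, -20, 7, 0, -18]
  [-19, -5, -19, -18, 0]
D(3):
  [0, -6, -20, -16, -4]
  [-∞, 0, -14, -18, 2]
  [-∞, -∞, 0, -10, -19]
  [-16, -20, 7, 0, -12]
  [-19, -5, -19, -18, 0]
D(4):
  [0, -6, -9, -16, -4]
  [-34, 0, -11, -18, 2]
  [-26, -30, 0, -10, -19]
  [-16, -20, 7, 0, -12]
  [-19, -5, -11, -18, 0]
D(5):
  [0, -6, -9, -16, -4]
  [-17, 0, -9, -16, 2]
  [-26, -24, 0, -10, -19]
  [-16, -17, 7, 0, -12]
  [-19, -5, -11, -18, 0]
Answer: G*[5][1] = -19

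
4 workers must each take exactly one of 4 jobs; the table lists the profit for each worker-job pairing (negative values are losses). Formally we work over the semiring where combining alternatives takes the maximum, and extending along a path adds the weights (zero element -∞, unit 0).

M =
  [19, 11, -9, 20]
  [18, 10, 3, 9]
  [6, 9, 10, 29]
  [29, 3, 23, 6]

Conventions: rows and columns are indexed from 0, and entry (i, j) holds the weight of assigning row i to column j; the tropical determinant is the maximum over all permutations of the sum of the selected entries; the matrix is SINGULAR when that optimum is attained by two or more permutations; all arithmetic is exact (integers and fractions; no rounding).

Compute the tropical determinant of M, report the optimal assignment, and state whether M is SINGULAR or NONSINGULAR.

σ = (0, 1, 2, 3): 19 + 10 + 10 + 6 = 45
σ = (0, 1, 3, 2): 19 + 10 + 29 + 23 = 81
σ = (0, 2, 1, 3): 19 + 3 + 9 + 6 = 37
σ = (0, 2, 3, 1): 19 + 3 + 29 + 3 = 54
σ = (0, 3, 1, 2): 19 + 9 + 9 + 23 = 60
σ = (0, 3, 2, 1): 19 + 9 + 10 + 3 = 41
σ = (1, 0, 2, 3): 11 + 18 + 10 + 6 = 45
σ = (1, 0, 3, 2): 11 + 18 + 29 + 23 = 81
σ = (1, 2, 0, 3): 11 + 3 + 6 + 6 = 26
σ = (1, 2, 3, 0): 11 + 3 + 29 + 29 = 72
σ = (1, 3, 0, 2): 11 + 9 + 6 + 23 = 49
σ = (1, 3, 2, 0): 11 + 9 + 10 + 29 = 59
σ = (2, 0, 1, 3): (-9) + 18 + 9 + 6 = 24
σ = (2, 0, 3, 1): (-9) + 18 + 29 + 3 = 41
σ = (2, 1, 0, 3): (-9) + 10 + 6 + 6 = 13
σ = (2, 1, 3, 0): (-9) + 10 + 29 + 29 = 59
σ = (2, 3, 0, 1): (-9) + 9 + 6 + 3 = 9
σ = (2, 3, 1, 0): (-9) + 9 + 9 + 29 = 38
σ = (3, 0, 1, 2): 20 + 18 + 9 + 23 = 70
σ = (3, 0, 2, 1): 20 + 18 + 10 + 3 = 51
σ = (3, 1, 0, 2): 20 + 10 + 6 + 23 = 59
σ = (3, 1, 2, 0): 20 + 10 + 10 + 29 = 69
σ = (3, 2, 0, 1): 20 + 3 + 6 + 3 = 32
σ = (3, 2, 1, 0): 20 + 3 + 9 + 29 = 61
Optimal value attained by: σ = (0, 1, 3, 2).
Answer: det⊕(M) = 81; verdict: SINGULAR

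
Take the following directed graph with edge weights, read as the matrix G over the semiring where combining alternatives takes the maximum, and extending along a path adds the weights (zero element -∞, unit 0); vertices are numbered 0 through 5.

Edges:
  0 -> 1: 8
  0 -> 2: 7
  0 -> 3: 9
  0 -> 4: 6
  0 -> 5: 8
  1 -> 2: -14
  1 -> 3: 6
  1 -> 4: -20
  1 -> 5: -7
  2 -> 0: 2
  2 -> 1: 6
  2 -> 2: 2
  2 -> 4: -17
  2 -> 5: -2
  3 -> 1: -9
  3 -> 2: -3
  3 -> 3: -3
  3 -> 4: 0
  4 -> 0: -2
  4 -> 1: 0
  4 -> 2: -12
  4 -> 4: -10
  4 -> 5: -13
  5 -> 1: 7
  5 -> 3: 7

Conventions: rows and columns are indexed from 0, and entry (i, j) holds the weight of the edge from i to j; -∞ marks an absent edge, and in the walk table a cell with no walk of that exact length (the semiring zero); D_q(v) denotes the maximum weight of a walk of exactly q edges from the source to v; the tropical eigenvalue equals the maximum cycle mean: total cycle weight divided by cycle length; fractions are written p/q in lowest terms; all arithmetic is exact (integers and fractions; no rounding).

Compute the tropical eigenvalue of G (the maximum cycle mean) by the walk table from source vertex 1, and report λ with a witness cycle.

q=0: [-∞, 0, -∞, -∞, -∞, -∞]
q=1: [-∞, -∞, -14, 6, -20, -7]
q=2: [-12, 0, 3, 3, 6, -16]
q=3: [5, 9, 5, 6, 3, 1]
q=4: [7, 13, 12, 15, 11, 13]
q=5: [14, 20, 14, 20, 15, 15]
q=6: [16, 22, 21, 26, 20, 22]
Optimal cycle mean attained by: cycle 0->2->0, total 7 + 2, length 2.
Answer: λ = 9/2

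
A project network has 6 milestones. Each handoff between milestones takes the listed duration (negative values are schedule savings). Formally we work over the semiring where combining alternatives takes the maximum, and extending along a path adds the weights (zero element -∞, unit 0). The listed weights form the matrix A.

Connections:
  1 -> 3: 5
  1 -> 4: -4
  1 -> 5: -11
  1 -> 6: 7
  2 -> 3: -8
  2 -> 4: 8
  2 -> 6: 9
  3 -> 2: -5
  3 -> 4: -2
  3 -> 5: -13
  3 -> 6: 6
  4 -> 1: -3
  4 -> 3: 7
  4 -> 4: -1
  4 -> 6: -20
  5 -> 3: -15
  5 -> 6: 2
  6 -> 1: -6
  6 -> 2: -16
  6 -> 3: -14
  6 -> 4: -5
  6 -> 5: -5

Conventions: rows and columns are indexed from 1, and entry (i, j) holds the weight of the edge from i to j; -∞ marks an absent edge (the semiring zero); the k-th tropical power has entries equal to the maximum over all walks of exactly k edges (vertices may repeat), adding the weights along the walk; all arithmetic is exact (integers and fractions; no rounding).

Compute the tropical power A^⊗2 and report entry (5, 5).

A^⊗2:
  [1, 0, 3, 3, 2, 11]
  [5, -7, 15, 7, 4, -2]
  [0, -10, 5, 3, 1, 4]
  [-4, 2, 6, 5, -6, 13]
  [-4, -14, -12, -3, -3, -9]
  [-8, -19, 2, -6, -17, 1]
Key observation: the optimum is the walk 5->6->5, with weight 2 + (-5) = -3.
Optimal value attained by: walk 5->6->5.
Answer: (A^⊗2)[5][5] = -3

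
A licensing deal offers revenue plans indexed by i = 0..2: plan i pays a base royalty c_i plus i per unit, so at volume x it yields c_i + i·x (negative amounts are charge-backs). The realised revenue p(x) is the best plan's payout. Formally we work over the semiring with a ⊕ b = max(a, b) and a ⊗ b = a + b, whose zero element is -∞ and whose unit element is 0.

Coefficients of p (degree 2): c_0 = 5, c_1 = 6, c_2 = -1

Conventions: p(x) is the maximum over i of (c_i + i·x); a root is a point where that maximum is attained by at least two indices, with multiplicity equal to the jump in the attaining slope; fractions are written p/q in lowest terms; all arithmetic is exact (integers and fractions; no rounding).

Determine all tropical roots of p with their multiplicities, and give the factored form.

hull edge (i=0, c=5) to (i=1, c=6): slope 1, span 1
hull edge (i=1, c=6) to (i=2, c=-1): slope -7, span 1
Factored form: p(x) = -1 ⊗ (x ⊕ (-1)) ⊗ (x ⊕ 7)
Answer: roots = -1 (mult 1), 7 (mult 1)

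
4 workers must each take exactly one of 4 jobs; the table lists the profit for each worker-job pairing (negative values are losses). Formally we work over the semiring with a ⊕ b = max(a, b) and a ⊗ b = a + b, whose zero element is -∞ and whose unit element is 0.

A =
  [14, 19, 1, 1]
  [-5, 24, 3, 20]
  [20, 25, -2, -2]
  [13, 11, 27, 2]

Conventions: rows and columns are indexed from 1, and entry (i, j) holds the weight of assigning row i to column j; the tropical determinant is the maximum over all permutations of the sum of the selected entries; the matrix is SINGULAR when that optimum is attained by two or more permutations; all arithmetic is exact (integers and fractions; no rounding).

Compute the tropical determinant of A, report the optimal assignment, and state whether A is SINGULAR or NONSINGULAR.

σ = (1, 2, 3, 4): 14 + 24 + (-2) + 2 = 38
σ = (1, 2, 4, 3): 14 + 24 + (-2) + 27 = 63
σ = (1, 3, 2, 4): 14 + 3 + 25 + 2 = 44
σ = (1, 3, 4, 2): 14 + 3 + (-2) + 11 = 26
σ = (1, 4, 2, 3): 14 + 20 + 25 + 27 = 86
σ = (1, 4, 3, 2): 14 + 20 + (-2) + 11 = 43
σ = (2, 1, 3, 4): 19 + (-5) + (-2) + 2 = 14
σ = (2, 1, 4, 3): 19 + (-5) + (-2) + 27 = 39
σ = (2, 3, 1, 4): 19 + 3 + 20 + 2 = 44
σ = (2, 3, 4, 1): 19 + 3 + (-2) + 13 = 33
σ = (2, 4, 1, 3): 19 + 20 + 20 + 27 = 86
σ = (2, 4, 3, 1): 19 + 20 + (-2) + 13 = 50
σ = (3, 1, 2, 4): 1 + (-5) + 25 + 2 = 23
σ = (3, 1, 4, 2): 1 + (-5) + (-2) + 11 = 5
σ = (3, 2, 1, 4): 1 + 24 + 20 + 2 = 47
σ = (3, 2, 4, 1): 1 + 24 + (-2) + 13 = 36
σ = (3, 4, 1, 2): 1 + 20 + 20 + 11 = 52
σ = (3, 4, 2, 1): 1 + 20 + 25 + 13 = 59
σ = (4, 1, 2, 3): 1 + (-5) + 25 + 27 = 48
σ = (4, 1, 3, 2): 1 + (-5) + (-2) + 11 = 5
σ = (4, 2, 1, 3): 1 + 24 + 20 + 27 = 72
σ = (4, 2, 3, 1): 1 + 24 + (-2) + 13 = 36
σ = (4, 3, 1, 2): 1 + 3 + 20 + 11 = 35
σ = (4, 3, 2, 1): 1 + 3 + 25 + 13 = 42
Optimal value attained by: σ = (1, 4, 2, 3).
Answer: det⊕(A) = 86; verdict: SINGULAR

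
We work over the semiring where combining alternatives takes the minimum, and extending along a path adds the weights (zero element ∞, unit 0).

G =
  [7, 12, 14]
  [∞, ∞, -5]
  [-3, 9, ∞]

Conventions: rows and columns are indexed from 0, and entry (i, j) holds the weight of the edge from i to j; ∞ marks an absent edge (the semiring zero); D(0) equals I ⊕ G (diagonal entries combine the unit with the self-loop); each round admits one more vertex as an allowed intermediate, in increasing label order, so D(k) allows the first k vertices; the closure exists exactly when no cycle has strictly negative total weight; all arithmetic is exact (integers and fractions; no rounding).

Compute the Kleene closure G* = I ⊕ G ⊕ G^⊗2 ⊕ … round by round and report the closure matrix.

D(0):
  [0, 12, 14]
  [∞, 0, -5]
  [-3, 9, 0]
D(1):
  [0, 12, 14]
  [∞, 0, -5]
  [-3, 9, 0]
D(2):
  [0, 12, 7]
  [∞, 0, -5]
  [-3, 9, 0]
D(3):
  [0, 12, 7]
  [-8, 0, -5]
  [-3, 9, 0]
Answer: G* = [[0, 12, 7], [-8, 0, -5], [-3, 9, 0]]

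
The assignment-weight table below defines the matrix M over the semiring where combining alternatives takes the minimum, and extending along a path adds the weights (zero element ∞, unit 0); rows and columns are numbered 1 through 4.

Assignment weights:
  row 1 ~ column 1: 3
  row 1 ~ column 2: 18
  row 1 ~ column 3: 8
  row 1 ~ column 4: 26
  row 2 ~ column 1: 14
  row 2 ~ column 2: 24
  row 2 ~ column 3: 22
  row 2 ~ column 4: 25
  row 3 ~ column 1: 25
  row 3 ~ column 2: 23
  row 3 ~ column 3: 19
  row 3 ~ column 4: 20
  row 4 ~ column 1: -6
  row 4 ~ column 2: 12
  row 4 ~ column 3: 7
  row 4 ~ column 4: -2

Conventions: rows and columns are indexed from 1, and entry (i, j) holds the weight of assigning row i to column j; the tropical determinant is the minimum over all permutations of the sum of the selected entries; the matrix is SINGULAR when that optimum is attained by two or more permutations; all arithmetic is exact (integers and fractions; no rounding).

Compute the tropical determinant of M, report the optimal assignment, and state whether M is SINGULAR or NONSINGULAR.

σ = (1, 2, 3, 4): 3 + 24 + 19 + (-2) = 44
σ = (1, 2, 4, 3): 3 + 24 + 20 + 7 = 54
σ = (1, 3, 2, 4): 3 + 22 + 23 + (-2) = 46
σ = (1, 3, 4, 2): 3 + 22 + 20 + 12 = 57
σ = (1, 4, 2, 3): 3 + 25 + 23 + 7 = 58
σ = (1, 4, 3, 2): 3 + 25 + 19 + 12 = 59
σ = (2, 1, 3, 4): 18 + 14 + 19 + (-2) = 49
σ = (2, 1, 4, 3): 18 + 14 + 20 + 7 = 59
σ = (2, 3, 1, 4): 18 + 22 + 25 + (-2) = 63
σ = (2, 3, 4, 1): 18 + 22 + 20 + (-6) = 54
σ = (2, 4, 1, 3): 18 + 25 + 25 + 7 = 75
σ = (2, 4, 3, 1): 18 + 25 + 19 + (-6) = 56
σ = (3, 1, 2, 4): 8 + 14 + 23 + (-2) = 43
σ = (3, 1, 4, 2): 8 + 14 + 20 + 12 = 54
σ = (3, 2, 1, 4): 8 + 24 + 25 + (-2) = 55
σ = (3, 2, 4, 1): 8 + 24 + 20 + (-6) = 46
σ = (3, 4, 1, 2): 8 + 25 + 25 + 12 = 70
σ = (3, 4, 2, 1): 8 + 25 + 23 + (-6) = 50
σ = (4, 1, 2, 3): 26 + 14 + 23 + 7 = 70
σ = (4, 1, 3, 2): 26 + 14 + 19 + 12 = 71
σ = (4, 2, 1, 3): 26 + 24 + 25 + 7 = 82
σ = (4, 2, 3, 1): 26 + 24 + 19 + (-6) = 63
σ = (4, 3, 1, 2): 26 + 22 + 25 + 12 = 85
σ = (4, 3, 2, 1): 26 + 22 + 23 + (-6) = 65
Optimal value attained by: σ = (3, 1, 2, 4).
Answer: det⊕(M) = 43; verdict: NONSINGULAR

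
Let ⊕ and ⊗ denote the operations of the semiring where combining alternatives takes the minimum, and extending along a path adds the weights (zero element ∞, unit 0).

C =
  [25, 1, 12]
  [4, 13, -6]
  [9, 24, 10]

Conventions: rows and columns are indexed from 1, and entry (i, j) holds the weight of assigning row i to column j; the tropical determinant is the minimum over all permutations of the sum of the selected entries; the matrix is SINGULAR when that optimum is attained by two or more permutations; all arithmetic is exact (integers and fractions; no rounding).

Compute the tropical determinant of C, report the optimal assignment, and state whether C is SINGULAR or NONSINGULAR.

σ = (1, 2, 3): 25 + 13 + 10 = 48
σ = (1, 3, 2): 25 + (-6) + 24 = 43
σ = (2, 1, 3): 1 + 4 + 10 = 15
σ = (2, 3, 1): 1 + (-6) + 9 = 4
σ = (3, 1, 2): 12 + 4 + 24 = 40
σ = (3, 2, 1): 12 + 13 + 9 = 34
Optimal value attained by: σ = (2, 3, 1).
Answer: det⊕(C) = 4; verdict: NONSINGULAR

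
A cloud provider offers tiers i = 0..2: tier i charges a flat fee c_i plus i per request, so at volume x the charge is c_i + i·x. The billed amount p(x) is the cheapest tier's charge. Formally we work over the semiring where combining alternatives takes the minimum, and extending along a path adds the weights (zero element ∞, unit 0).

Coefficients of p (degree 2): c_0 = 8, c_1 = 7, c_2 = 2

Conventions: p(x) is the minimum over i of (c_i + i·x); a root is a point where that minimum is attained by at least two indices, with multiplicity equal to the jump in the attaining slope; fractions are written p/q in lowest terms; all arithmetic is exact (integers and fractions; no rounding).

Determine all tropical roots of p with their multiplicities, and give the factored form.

hull edge (i=0, c=8) to (i=2, c=2): slope -3, span 2
Factored form: p(x) = 2 ⊗ (x ⊕ 3) ⊗ (x ⊕ 3)
Answer: roots = 3 (mult 2)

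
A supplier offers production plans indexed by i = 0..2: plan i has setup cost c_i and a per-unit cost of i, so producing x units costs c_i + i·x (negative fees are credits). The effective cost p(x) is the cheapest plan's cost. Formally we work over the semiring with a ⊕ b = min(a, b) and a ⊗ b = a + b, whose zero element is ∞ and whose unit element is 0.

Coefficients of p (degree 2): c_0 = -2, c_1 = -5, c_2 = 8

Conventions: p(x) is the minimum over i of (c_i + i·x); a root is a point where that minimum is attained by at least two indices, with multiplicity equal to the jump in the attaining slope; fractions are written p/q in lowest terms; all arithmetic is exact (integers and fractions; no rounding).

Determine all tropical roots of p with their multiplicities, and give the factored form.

hull edge (i=0, c=-2) to (i=1, c=-5): slope -3, span 1
hull edge (i=1, c=-5) to (i=2, c=8): slope 13, span 1
Factored form: p(x) = 8 ⊗ (x ⊕ (-13)) ⊗ (x ⊕ 3)
Answer: roots = -13 (mult 1), 3 (mult 1)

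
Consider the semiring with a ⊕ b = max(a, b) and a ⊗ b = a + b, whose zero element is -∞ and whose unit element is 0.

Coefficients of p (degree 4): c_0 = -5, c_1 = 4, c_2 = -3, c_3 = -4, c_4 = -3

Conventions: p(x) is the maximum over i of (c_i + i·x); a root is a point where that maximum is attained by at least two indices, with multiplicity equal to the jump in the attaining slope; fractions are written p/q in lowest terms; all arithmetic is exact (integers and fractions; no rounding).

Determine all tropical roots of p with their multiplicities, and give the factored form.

hull edge (i=0, c=-5) to (i=1, c=4): slope 9, span 1
hull edge (i=1, c=4) to (i=4, c=-3): slope -7/3, span 3
Factored form: p(x) = -3 ⊗ (x ⊕ (-9)) ⊗ (x ⊕ 7/3) ⊗ (x ⊕ 7/3) ⊗ (x ⊕ 7/3)
Answer: roots = -9 (mult 1), 7/3 (mult 3)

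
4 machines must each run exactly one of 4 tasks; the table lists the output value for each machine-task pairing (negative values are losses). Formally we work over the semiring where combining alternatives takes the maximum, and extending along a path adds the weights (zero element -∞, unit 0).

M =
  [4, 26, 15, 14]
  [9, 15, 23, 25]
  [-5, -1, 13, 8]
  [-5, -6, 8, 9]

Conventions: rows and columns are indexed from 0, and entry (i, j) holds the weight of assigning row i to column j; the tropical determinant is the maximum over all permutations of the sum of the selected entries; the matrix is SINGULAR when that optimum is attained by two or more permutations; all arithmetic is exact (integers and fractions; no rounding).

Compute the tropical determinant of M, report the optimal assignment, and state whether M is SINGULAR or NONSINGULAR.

σ = (0, 1, 2, 3): 4 + 15 + 13 + 9 = 41
σ = (0, 1, 3, 2): 4 + 15 + 8 + 8 = 35
σ = (0, 2, 1, 3): 4 + 23 + (-1) + 9 = 35
σ = (0, 2, 3, 1): 4 + 23 + 8 + (-6) = 29
σ = (0, 3, 1, 2): 4 + 25 + (-1) + 8 = 36
σ = (0, 3, 2, 1): 4 + 25 + 13 + (-6) = 36
σ = (1, 0, 2, 3): 26 + 9 + 13 + 9 = 57
σ = (1, 0, 3, 2): 26 + 9 + 8 + 8 = 51
σ = (1, 2, 0, 3): 26 + 23 + (-5) + 9 = 53
σ = (1, 2, 3, 0): 26 + 23 + 8 + (-5) = 52
σ = (1, 3, 0, 2): 26 + 25 + (-5) + 8 = 54
σ = (1, 3, 2, 0): 26 + 25 + 13 + (-5) = 59
σ = (2, 0, 1, 3): 15 + 9 + (-1) + 9 = 32
σ = (2, 0, 3, 1): 15 + 9 + 8 + (-6) = 26
σ = (2, 1, 0, 3): 15 + 15 + (-5) + 9 = 34
σ = (2, 1, 3, 0): 15 + 15 + 8 + (-5) = 33
σ = (2, 3, 0, 1): 15 + 25 + (-5) + (-6) = 29
σ = (2, 3, 1, 0): 15 + 25 + (-1) + (-5) = 34
σ = (3, 0, 1, 2): 14 + 9 + (-1) + 8 = 30
σ = (3, 0, 2, 1): 14 + 9 + 13 + (-6) = 30
σ = (3, 1, 0, 2): 14 + 15 + (-5) + 8 = 32
σ = (3, 1, 2, 0): 14 + 15 + 13 + (-5) = 37
σ = (3, 2, 0, 1): 14 + 23 + (-5) + (-6) = 26
σ = (3, 2, 1, 0): 14 + 23 + (-1) + (-5) = 31
Optimal value attained by: σ = (1, 3, 2, 0).
Answer: det⊕(M) = 59; verdict: NONSINGULAR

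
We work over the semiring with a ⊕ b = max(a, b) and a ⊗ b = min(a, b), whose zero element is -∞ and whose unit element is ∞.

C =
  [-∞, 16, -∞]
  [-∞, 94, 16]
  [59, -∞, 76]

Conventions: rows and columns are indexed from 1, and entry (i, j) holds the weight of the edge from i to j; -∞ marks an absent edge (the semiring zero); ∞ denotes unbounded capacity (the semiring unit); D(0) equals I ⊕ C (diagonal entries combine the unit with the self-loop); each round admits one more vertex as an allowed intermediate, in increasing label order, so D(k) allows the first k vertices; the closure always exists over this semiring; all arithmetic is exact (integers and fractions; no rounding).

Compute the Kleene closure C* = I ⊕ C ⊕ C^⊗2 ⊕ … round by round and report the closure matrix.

D(0):
  [∞, 16, -∞]
  [-∞, ∞, 16]
  [59, -∞, ∞]
D(1):
  [∞, 16, -∞]
  [-∞, ∞, 16]
  [59, 16, ∞]
D(2):
  [∞, 16, 16]
  [-∞, ∞, 16]
  [59, 16, ∞]
D(3):
  [∞, 16, 16]
  [16, ∞, 16]
  [59, 16, ∞]
Answer: C* = [[∞, 16, 16], [16, ∞, 16], [59, 16, ∞]]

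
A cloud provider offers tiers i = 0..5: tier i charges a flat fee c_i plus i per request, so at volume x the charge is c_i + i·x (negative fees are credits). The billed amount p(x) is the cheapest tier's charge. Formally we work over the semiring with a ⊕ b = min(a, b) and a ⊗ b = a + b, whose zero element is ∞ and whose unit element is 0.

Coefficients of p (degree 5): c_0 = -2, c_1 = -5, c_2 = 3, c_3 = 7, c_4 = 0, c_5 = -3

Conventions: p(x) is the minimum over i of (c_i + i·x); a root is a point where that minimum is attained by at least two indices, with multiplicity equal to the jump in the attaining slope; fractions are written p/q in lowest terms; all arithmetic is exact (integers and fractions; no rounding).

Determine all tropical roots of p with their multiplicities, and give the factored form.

hull edge (i=0, c=-2) to (i=1, c=-5): slope -3, span 1
hull edge (i=1, c=-5) to (i=5, c=-3): slope 1/2, span 4
Factored form: p(x) = -3 ⊗ (x ⊕ (-1/2)) ⊗ (x ⊕ (-1/2)) ⊗ (x ⊕ (-1/2)) ⊗ (x ⊕ (-1/2)) ⊗ (x ⊕ 3)
Answer: roots = -1/2 (mult 4), 3 (mult 1)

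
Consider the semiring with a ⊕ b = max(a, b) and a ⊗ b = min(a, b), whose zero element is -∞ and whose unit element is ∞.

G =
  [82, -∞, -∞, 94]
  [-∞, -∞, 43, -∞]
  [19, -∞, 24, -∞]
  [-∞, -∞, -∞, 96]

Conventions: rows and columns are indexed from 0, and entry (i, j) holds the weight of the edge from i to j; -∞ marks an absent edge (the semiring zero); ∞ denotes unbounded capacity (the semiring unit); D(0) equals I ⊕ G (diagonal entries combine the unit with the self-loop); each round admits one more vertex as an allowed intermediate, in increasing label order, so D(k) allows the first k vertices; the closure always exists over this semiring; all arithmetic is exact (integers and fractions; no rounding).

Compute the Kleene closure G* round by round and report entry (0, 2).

D(0):
  [∞, -∞, -∞, 94]
  [-∞, ∞, 43, -∞]
  [19, -∞, ∞, -∞]
  [-∞, -∞, -∞, ∞]
D(1):
  [∞, -∞, -∞, 94]
  [-∞, ∞, 43, -∞]
  [19, -∞, ∞, 19]
  [-∞, -∞, -∞, ∞]
D(2):
  [∞, -∞, -∞, 94]
  [-∞, ∞, 43, -∞]
  [19, -∞, ∞, 19]
  [-∞, -∞, -∞, ∞]
D(3):
  [∞, -∞, -∞, 94]
  [19, ∞, 43, 19]
  [19, -∞, ∞, 19]
  [-∞, -∞, -∞, ∞]
D(4):
  [∞, -∞, -∞, 94]
  [19, ∞, 43, 19]
  [19, -∞, ∞, 19]
  [-∞, -∞, -∞, ∞]
Answer: G*[0][2] = -∞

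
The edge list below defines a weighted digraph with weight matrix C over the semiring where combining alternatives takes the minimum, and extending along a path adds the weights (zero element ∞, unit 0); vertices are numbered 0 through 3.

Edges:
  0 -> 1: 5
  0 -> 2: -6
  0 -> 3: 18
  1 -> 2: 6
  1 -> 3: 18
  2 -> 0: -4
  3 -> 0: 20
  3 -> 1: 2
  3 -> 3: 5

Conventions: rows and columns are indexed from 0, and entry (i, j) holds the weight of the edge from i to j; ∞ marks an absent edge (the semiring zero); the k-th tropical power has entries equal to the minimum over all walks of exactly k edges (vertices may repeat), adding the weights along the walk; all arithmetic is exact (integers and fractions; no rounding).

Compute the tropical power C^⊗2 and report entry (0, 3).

C^⊗2:
  [-10, 20, 11, 23]
  [2, 20, ∞, 23]
  [∞, 1, -10, 14]
  [25, 7, 8, 10]
Key observation: the optimum is the walk 0->1->3, with weight 5 + 18 = 23.
Optimal value attained by: walk 0->1->3.
Answer: (C^⊗2)[0][3] = 23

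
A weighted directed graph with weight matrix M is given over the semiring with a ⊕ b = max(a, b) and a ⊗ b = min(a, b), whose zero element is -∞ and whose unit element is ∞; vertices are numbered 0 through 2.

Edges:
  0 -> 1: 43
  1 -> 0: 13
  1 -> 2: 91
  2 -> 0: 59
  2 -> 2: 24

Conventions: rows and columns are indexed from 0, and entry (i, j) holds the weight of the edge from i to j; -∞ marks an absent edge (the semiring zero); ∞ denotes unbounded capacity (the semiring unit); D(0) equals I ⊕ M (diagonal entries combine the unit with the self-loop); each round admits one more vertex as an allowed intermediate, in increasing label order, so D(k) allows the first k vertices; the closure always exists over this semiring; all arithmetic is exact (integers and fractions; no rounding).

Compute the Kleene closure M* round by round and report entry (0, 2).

D(0):
  [∞, 43, -∞]
  [13, ∞, 91]
  [59, -∞, ∞]
D(1):
  [∞, 43, -∞]
  [13, ∞, 91]
  [59, 43, ∞]
D(2):
  [∞, 43, 43]
  [13, ∞, 91]
  [59, 43, ∞]
D(3):
  [∞, 43, 43]
  [59, ∞, 91]
  [59, 43, ∞]
Answer: M*[0][2] = 43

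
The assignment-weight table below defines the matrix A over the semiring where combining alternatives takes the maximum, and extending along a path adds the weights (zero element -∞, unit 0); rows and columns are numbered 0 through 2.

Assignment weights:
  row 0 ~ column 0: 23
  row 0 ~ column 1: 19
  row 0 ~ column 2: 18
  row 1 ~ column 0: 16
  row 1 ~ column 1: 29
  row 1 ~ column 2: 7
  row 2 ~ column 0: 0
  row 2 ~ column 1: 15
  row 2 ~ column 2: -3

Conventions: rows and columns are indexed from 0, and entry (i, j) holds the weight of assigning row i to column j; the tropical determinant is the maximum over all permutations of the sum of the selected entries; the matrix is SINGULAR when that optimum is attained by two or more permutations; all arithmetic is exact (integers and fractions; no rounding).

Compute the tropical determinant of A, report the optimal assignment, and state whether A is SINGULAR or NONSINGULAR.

σ = (0, 1, 2): 23 + 29 + (-3) = 49
σ = (0, 2, 1): 23 + 7 + 15 = 45
σ = (1, 0, 2): 19 + 16 + (-3) = 32
σ = (1, 2, 0): 19 + 7 + 0 = 26
σ = (2, 0, 1): 18 + 16 + 15 = 49
σ = (2, 1, 0): 18 + 29 + 0 = 47
Optimal value attained by: σ = (0, 1, 2).
Answer: det⊕(A) = 49; verdict: SINGULAR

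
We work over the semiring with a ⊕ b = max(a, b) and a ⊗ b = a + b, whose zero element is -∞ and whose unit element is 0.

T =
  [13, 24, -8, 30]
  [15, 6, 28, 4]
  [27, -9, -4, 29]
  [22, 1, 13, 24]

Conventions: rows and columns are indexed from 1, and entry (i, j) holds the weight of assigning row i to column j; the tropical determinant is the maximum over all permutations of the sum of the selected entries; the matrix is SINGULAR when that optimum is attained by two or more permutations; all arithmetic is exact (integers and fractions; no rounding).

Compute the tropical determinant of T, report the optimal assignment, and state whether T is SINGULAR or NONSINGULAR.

σ = (1, 2, 3, 4): 13 + 6 + (-4) + 24 = 39
σ = (1, 2, 4, 3): 13 + 6 + 29 + 13 = 61
σ = (1, 3, 2, 4): 13 + 28 + (-9) + 24 = 56
σ = (1, 3, 4, 2): 13 + 28 + 29 + 1 = 71
σ = (1, 4, 2, 3): 13 + 4 + (-9) + 13 = 21
σ = (1, 4, 3, 2): 13 + 4 + (-4) + 1 = 14
σ = (2, 1, 3, 4): 24 + 15 + (-4) + 24 = 59
σ = (2, 1, 4, 3): 24 + 15 + 29 + 13 = 81
σ = (2, 3, 1, 4): 24 + 28 + 27 + 24 = 103
σ = (2, 3, 4, 1): 24 + 28 + 29 + 22 = 103
σ = (2, 4, 1, 3): 24 + 4 + 27 + 13 = 68
σ = (2, 4, 3, 1): 24 + 4 + (-4) + 22 = 46
σ = (3, 1, 2, 4): (-8) + 15 + (-9) + 24 = 22
σ = (3, 1, 4, 2): (-8) + 15 + 29 + 1 = 37
σ = (3, 2, 1, 4): (-8) + 6 + 27 + 24 = 49
σ = (3, 2, 4, 1): (-8) + 6 + 29 + 22 = 49
σ = (3, 4, 1, 2): (-8) + 4 + 27 + 1 = 24
σ = (3, 4, 2, 1): (-8) + 4 + (-9) + 22 = 9
σ = (4, 1, 2, 3): 30 + 15 + (-9) + 13 = 49
σ = (4, 1, 3, 2): 30 + 15 + (-4) + 1 = 42
σ = (4, 2, 1, 3): 30 + 6 + 27 + 13 = 76
σ = (4, 2, 3, 1): 30 + 6 + (-4) + 22 = 54
σ = (4, 3, 1, 2): 30 + 28 + 27 + 1 = 86
σ = (4, 3, 2, 1): 30 + 28 + (-9) + 22 = 71
Optimal value attained by: σ = (2, 3, 1, 4).
Answer: det⊕(T) = 103; verdict: SINGULAR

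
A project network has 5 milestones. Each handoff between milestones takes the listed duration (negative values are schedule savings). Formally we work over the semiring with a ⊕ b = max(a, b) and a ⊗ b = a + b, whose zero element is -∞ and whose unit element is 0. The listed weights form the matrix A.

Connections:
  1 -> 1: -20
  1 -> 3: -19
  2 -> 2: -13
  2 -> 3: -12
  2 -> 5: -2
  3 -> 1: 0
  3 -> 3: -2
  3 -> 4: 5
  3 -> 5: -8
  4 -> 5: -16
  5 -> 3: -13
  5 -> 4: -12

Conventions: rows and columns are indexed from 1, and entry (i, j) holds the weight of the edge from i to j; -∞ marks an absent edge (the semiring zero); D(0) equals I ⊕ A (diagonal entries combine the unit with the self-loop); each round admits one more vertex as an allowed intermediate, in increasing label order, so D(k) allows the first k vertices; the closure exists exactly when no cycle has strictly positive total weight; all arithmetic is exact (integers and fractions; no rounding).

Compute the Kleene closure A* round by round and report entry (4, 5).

D(0):
  [0, -∞, -19, -∞, -∞]
  [-∞, 0, -12, -∞, -2]
  [0, -∞, 0, 5, -8]
  [-∞, -∞, -∞, 0, -16]
  [-∞, -∞, -13, -12, 0]
D(1):
  [0, -∞, -19, -∞, -∞]
  [-∞, 0, -12, -∞, -2]
  [0, -∞, 0, 5, -8]
  [-∞, -∞, -∞, 0, -16]
  [-∞, -∞, -13, -12, 0]
D(2):
  [0, -∞, -19, -∞, -∞]
  [-∞, 0, -12, -∞, -2]
  [0, -∞, 0, 5, -8]
  [-∞, -∞, -∞, 0, -16]
  [-∞, -∞, -13, -12, 0]
D(3):
  [0, -∞, -19, -14, -27]
  [-12, 0, -12, -7, -2]
  [0, -∞, 0, 5, -8]
  [-∞, -∞, -∞, 0, -16]
  [-13, -∞, -13, -8, 0]
D(4):
  [0, -∞, -19, -14, -27]
  [-12, 0, -12, -7, -2]
  [0, -∞, 0, 5, -8]
  [-∞, -∞, -∞, 0, -16]
  [-13, -∞, -13, -8, 0]
D(5):
  [0, -∞, -19, -14, -27]
  [-12, 0, -12, -7, -2]
  [0, -∞, 0, 5, -8]
  [-29, -∞, -29, 0, -16]
  [-13, -∞, -13, -8, 0]
Answer: A*[4][5] = -16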